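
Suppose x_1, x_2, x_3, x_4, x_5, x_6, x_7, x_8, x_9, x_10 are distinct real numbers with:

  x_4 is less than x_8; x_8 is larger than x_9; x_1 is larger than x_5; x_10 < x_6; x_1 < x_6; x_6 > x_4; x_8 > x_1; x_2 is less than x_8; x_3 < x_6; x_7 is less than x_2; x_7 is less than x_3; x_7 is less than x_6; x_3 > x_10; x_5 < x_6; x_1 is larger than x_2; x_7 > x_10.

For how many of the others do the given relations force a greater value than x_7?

5

Directly above x_7: x_3, x_2, x_6.
One step further: x_1, x_8 (5 so far).
Nothing else is reachable above x_7; 5 in all.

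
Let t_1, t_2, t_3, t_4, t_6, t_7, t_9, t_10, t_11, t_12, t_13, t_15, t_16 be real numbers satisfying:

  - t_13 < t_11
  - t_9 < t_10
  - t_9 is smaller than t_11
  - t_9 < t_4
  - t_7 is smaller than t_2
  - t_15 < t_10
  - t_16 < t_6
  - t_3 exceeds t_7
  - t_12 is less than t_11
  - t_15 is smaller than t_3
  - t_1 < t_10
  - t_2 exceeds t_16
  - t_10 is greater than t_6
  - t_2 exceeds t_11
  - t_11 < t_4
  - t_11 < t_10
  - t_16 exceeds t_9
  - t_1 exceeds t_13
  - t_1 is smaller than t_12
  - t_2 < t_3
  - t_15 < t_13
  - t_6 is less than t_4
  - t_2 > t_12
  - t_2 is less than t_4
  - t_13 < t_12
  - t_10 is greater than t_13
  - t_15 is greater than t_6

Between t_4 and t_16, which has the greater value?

t_16 < t_6 and t_6 < t_15 give t_16 < t_15.
Then t_15 < t_13 extends the chain to t_13.
Then t_13 < t_1 extends the chain to t_1.
With t_1 < t_12: t_16 < t_6 < t_15 < t_13 < t_1 < t_12.
With t_12 < t_11: t_16 < t_6 < t_15 < t_13 < t_1 < t_12 < t_11.
With t_11 < t_2: t_16 < t_6 < t_15 < t_13 < t_1 < t_12 < t_11 < t_2.
With t_2 < t_4: t_16 < t_6 < t_15 < t_13 < t_1 < t_12 < t_11 < t_2 < t_4.
So t_16 < t_4; t_4 is the larger of the two.

t_4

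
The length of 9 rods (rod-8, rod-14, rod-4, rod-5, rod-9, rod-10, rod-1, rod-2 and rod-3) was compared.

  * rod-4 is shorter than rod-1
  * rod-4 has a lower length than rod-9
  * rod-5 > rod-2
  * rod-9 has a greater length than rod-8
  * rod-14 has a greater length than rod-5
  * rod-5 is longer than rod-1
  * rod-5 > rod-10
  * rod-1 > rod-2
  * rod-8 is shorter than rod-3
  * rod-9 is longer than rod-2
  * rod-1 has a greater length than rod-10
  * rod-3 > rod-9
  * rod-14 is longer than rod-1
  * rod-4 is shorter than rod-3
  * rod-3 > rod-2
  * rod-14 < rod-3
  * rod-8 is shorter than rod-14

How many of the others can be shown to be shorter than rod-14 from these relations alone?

6

From rod-14 the given relations immediately reach rod-8, rod-1, rod-5.
From those, rod-4, rod-2, rod-10 — 6 in total.
Nothing else is reachable below rod-14; 6 in all.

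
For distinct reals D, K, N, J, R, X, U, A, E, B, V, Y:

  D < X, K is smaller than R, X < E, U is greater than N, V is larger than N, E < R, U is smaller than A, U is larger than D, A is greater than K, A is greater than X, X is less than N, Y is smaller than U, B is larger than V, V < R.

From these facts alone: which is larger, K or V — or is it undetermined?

Following every chain through K: above K we get R, A.
V is not reached, and no chain runs the other way from V to K.
So the given relations leave the order of K and V undetermined.

undetermined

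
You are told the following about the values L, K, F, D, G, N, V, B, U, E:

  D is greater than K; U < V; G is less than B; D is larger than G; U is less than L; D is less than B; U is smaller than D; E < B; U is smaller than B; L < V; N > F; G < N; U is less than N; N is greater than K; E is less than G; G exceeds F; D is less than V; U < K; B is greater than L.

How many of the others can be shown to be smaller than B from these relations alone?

The elements the relations force below B are U, E, F, K, L, G, D — no chain reaches any other.
That is 7.

7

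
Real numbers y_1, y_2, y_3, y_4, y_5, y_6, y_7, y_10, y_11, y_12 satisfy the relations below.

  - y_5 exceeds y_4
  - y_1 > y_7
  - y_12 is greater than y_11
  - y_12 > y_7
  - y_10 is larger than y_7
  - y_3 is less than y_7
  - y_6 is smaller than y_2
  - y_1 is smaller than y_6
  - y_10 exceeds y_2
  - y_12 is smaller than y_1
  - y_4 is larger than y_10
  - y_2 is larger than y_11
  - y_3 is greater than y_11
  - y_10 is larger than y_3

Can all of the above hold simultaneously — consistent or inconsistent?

consistent

The single ordering y_11 < y_3 < y_7 < y_12 < y_1 < y_6 < y_2 < y_10 < y_4 < y_5 satisfies every listed relation, so no contradiction arises.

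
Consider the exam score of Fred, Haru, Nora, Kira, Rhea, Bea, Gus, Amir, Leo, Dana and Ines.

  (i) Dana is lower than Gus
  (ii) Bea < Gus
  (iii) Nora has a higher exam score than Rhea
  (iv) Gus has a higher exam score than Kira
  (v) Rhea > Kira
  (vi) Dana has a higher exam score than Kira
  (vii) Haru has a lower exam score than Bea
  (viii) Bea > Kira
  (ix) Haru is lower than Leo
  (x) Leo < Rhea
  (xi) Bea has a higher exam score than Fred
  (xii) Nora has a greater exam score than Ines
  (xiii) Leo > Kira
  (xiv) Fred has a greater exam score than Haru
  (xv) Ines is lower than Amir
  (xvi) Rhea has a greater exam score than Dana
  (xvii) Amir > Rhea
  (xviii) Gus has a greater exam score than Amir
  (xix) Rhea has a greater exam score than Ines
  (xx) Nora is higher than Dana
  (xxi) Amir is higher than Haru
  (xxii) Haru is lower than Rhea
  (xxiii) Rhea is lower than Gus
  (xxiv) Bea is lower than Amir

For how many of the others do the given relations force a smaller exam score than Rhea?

5

Directly below Rhea: Haru, Ines, Kira, Leo, Dana.
Nothing else is reachable below Rhea; 5 in all.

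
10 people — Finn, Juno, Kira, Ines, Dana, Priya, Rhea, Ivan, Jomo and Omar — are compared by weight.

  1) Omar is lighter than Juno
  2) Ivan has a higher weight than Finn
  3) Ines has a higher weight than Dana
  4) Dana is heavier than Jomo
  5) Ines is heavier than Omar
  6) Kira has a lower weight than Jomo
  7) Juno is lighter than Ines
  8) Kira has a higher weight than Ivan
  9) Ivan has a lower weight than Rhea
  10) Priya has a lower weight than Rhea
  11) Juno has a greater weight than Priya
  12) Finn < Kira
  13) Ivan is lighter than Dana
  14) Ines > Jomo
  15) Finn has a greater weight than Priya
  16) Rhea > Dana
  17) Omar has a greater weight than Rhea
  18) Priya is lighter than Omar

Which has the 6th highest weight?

Piecing the relations together gives one ordering: Priya < Finn < Ivan < Kira < Jomo < Dana < Rhea < Omar < Juno < Ines.
Counting 6 from the largest end gives Jomo.

Jomo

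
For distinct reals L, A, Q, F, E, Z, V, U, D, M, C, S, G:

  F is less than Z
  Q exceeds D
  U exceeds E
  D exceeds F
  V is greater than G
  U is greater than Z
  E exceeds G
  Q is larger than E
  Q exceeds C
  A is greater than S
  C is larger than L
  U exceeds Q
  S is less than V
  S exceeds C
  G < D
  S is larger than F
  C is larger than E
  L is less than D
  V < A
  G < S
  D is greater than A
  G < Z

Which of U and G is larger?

U

Link the given pairs in sequence: G < S; S < V; V < A; A < D; D < Q; Q < U.
Chaining these gives G < S < V < A < D < Q < U.
So G < U; U is the larger of the two.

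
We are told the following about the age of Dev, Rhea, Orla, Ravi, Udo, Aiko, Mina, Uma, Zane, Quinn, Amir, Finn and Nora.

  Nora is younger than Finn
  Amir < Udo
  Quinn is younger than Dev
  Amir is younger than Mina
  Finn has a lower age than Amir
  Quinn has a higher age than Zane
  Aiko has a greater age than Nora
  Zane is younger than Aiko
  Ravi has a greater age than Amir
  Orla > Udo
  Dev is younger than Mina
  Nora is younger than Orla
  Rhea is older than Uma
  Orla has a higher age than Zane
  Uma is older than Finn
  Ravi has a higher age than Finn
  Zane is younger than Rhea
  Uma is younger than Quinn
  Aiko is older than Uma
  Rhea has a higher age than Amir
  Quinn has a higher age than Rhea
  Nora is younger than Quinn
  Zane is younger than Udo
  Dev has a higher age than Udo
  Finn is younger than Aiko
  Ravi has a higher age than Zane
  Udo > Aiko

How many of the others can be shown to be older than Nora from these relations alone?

From Nora the given relations immediately reach Finn, Aiko, Quinn, Orla.
From those, Amir, Uma, Ravi, Udo, Dev — 9 in total.
From those, Rhea, Mina — 11 in total.
Nothing else is reachable above Nora; 11 in all.

11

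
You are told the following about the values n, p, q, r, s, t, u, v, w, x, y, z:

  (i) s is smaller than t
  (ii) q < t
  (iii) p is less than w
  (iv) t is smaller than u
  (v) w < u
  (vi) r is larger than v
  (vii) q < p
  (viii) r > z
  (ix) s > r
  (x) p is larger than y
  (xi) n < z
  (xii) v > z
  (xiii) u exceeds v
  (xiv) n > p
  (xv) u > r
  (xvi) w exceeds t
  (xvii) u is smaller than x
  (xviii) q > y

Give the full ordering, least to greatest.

y < q < p < n < z < v < r < s < t < w < u < x

Nothing is placed below y, so it is least; from there y < q; q < p; p < n; n < z; z < v; v < r; r < s; s < t; t < w; w < u; u < x, each given directly.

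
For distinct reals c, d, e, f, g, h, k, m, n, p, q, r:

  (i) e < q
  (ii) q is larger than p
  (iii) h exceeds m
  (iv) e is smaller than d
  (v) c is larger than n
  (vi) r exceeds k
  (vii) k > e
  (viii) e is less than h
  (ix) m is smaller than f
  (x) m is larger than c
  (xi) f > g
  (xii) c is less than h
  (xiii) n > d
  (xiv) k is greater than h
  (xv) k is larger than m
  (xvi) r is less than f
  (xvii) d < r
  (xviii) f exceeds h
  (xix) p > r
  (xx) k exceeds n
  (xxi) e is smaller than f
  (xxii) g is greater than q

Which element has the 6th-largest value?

k

Piecing the relations together gives one ordering: e < d < n < c < m < h < k < r < p < q < g < f.
Counting 6 from the largest end gives k.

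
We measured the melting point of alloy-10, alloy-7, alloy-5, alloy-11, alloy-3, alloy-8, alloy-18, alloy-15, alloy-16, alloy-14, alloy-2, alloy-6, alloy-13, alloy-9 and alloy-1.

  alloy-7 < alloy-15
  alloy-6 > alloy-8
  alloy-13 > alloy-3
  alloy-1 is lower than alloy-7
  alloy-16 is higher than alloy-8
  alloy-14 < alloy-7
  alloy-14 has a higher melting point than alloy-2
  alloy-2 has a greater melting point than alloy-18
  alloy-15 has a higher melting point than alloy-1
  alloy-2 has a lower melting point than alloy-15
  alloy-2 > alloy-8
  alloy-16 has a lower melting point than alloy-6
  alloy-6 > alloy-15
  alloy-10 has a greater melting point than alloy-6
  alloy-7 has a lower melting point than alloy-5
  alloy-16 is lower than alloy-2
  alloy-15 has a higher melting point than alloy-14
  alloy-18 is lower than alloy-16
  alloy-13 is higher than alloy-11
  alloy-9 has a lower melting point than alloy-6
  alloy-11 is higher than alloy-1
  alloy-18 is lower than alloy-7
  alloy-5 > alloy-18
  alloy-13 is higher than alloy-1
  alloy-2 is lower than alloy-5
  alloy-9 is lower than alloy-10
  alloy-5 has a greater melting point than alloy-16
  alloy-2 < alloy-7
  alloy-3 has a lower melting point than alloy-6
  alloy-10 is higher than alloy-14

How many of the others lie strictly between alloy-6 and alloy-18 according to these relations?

5

The relations place alloy-18 below alloy-6. An element lies strictly between them when it is forced above alloy-18 and also forced below alloy-6.
Above alloy-18: {alloy-16, alloy-2, alloy-14, alloy-7, alloy-15, alloy-5, alloy-10}. Below alloy-6: {alloy-8, alloy-16, alloy-1, alloy-2, alloy-14, alloy-3, alloy-7, alloy-15, alloy-9}.
Intersection: {alloy-16, alloy-2, alloy-14, alloy-7, alloy-15} — 5.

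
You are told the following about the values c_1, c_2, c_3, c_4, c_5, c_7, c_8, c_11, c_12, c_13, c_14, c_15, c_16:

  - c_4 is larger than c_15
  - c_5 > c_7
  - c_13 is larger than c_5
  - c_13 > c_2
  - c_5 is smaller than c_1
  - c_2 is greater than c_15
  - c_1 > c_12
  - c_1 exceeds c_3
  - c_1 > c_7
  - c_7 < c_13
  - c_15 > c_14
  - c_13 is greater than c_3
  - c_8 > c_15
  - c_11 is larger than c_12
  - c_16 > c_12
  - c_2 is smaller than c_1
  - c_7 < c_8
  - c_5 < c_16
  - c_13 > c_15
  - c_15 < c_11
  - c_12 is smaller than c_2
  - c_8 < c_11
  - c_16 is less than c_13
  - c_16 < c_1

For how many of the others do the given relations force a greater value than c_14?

7

The elements the relations force above c_14 are c_15, c_8, c_2, c_4, c_13, c_1, c_11 — no chain reaches any other.
That is 7.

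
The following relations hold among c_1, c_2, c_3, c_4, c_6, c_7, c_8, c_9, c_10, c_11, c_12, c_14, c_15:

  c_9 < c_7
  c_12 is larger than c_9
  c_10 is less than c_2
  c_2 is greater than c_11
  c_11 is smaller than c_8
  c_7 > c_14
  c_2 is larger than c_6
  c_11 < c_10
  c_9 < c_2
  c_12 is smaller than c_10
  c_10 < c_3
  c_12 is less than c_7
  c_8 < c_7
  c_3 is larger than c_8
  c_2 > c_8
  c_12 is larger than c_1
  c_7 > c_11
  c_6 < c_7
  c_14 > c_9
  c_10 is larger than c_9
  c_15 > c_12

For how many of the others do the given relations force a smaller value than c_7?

The elements the relations force below c_7 are c_11, c_1, c_9, c_12, c_6, c_8, c_14 — no chain reaches any other.
That is 7.

7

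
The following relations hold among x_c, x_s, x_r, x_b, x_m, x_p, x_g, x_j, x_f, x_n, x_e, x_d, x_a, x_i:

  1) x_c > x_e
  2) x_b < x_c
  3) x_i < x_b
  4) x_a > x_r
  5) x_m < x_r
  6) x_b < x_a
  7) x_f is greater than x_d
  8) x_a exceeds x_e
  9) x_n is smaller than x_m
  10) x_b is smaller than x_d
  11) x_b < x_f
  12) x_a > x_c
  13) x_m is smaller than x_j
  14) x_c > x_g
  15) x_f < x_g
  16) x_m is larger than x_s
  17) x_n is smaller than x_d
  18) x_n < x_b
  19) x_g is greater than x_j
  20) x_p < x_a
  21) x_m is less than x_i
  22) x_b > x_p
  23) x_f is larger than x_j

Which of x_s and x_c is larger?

Chaining the given relations: x_s < x_m < x_i < x_b < x_d < x_f < x_g < x_c.
So x_s < x_c; x_c is the larger of the two.

x_c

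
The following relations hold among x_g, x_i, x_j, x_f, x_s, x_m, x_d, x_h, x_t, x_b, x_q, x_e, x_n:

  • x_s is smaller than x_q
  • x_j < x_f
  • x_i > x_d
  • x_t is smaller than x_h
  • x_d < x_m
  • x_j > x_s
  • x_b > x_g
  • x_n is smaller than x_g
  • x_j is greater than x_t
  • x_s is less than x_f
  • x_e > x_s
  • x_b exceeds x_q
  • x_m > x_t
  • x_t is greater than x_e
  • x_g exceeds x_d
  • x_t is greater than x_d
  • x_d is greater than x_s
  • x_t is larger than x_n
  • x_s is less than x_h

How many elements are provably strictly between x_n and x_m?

Chaining upward from x_n reaches: x_g, x_t, x_j, x_h, x_f, x_b.
Chaining downward from x_m reaches: x_s, x_d, x_e, x_t.
Strictly between x_n and x_m are those in both lists: x_t — 1 element.

1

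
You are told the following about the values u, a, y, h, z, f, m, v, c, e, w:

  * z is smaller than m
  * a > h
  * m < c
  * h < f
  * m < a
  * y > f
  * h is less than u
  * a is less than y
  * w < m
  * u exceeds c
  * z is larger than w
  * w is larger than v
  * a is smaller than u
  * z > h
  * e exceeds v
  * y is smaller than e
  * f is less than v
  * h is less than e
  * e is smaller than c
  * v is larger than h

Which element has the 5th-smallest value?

Piecing the relations together gives one ordering: h < f < v < w < z < m < a < y < e < c < u.
The 5th smallest is z.

z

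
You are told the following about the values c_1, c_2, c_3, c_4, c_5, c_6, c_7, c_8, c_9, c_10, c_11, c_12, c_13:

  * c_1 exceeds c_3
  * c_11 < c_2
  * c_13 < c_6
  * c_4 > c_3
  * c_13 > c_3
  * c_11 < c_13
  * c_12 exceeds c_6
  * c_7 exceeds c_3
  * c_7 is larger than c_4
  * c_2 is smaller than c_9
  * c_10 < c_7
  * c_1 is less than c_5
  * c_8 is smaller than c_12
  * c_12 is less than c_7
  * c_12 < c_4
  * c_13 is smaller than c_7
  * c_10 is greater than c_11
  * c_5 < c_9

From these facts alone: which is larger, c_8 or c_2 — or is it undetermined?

Following every chain through c_2: above c_2 we get c_9; below c_2 we get c_11.
c_8 is not reached, and no chain runs the other way from c_8 to c_2.
So the given relations leave the order of c_2 and c_8 undetermined.

undetermined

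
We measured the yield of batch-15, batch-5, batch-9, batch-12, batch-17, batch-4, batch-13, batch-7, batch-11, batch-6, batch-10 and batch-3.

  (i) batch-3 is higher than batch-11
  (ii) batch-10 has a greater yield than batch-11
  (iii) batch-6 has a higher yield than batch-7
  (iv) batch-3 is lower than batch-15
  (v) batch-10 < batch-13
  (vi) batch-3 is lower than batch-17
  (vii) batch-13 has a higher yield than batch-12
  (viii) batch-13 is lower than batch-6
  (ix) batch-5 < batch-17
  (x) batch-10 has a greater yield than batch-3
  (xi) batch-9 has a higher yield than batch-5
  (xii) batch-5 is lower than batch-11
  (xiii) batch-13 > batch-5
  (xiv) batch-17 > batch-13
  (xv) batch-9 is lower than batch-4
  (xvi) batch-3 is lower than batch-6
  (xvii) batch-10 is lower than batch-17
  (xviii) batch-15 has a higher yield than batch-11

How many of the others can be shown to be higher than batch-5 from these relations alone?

Directly above batch-5: batch-9, batch-11, batch-13, batch-17.
One step further: batch-3, batch-10, batch-15, batch-6, batch-4 (9 so far).
No other element is forced above batch-5 by the given relations, so the count is 9.

9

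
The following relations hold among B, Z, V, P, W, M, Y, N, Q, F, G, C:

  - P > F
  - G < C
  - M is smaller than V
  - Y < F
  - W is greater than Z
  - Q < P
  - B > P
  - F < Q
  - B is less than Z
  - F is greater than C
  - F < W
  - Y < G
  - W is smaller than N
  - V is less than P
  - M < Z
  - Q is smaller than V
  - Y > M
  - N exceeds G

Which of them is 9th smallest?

The consecutive relations fix a unique order: M < Y < G < C < F < Q < V < P < B < Z < W < N.
Counting 9 from the smallest end gives B.

B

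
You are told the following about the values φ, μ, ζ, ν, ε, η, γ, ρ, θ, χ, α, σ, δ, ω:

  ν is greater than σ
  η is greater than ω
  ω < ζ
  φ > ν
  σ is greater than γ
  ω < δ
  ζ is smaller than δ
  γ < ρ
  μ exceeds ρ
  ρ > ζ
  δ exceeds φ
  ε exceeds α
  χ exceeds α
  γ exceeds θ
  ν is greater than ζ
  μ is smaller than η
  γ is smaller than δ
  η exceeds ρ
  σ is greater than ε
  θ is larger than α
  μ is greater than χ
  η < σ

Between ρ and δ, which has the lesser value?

ρ

Link the given pairs in sequence: ρ < μ; μ < η; η < σ; σ < ν; ν < φ; φ < δ.
Together: ρ < μ < η < σ < ν < φ < δ.
So ρ < δ; ρ is the smaller of the two.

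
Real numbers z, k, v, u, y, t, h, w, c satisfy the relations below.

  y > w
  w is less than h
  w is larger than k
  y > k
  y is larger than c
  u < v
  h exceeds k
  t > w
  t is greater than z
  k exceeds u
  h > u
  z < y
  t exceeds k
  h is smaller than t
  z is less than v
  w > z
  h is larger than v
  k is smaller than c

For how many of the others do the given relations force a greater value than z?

Directly above z: w, v, y, t.
One step further: h (5 so far).
Nothing else is reachable above z; 5 in all.

5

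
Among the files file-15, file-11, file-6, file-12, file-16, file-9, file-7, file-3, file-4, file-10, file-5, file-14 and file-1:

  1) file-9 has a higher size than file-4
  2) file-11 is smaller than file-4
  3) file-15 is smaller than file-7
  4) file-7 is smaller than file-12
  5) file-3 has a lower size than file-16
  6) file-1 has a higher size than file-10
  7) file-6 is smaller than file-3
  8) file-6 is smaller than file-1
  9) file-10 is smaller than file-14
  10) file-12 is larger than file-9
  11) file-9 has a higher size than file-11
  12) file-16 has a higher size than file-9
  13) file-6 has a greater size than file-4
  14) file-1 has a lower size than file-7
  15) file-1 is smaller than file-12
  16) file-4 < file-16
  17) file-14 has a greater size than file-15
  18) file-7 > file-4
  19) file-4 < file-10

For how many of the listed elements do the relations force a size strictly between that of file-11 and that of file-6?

1

Chaining upward from file-11 reaches: file-4, file-10, file-3, file-1, file-14, file-7, file-9, file-16, file-12.
Chaining downward from file-6 reaches: file-4.
Strictly between file-11 and file-6 are those in both lists: file-4 — 1 element.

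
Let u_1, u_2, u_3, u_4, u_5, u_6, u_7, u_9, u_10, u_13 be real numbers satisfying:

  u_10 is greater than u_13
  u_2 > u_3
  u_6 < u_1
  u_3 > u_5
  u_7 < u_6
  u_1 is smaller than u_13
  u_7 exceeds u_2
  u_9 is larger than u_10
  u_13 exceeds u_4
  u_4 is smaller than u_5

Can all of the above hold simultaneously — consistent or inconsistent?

consistent

The single ordering u_4 < u_5 < u_3 < u_2 < u_7 < u_6 < u_1 < u_13 < u_10 < u_9 satisfies every listed relation, so no contradiction arises.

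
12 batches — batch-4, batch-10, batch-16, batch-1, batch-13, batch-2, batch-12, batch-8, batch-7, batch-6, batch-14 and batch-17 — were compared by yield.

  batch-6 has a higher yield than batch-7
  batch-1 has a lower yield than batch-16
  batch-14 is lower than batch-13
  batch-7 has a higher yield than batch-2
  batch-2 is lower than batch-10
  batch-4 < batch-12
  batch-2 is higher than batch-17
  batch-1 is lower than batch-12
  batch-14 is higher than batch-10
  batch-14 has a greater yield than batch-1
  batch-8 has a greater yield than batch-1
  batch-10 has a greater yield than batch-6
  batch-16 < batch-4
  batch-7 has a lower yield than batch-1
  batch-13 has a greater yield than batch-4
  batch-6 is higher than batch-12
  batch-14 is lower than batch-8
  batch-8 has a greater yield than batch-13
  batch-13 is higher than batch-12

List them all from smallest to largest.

batch-17 < batch-2 < batch-7 < batch-1 < batch-16 < batch-4 < batch-12 < batch-6 < batch-10 < batch-14 < batch-13 < batch-8

Each adjacent pair is fixed by a given relation: batch-17 < batch-2; batch-2 < batch-7; batch-7 < batch-1; batch-1 < batch-16; batch-16 < batch-4; batch-4 < batch-12; batch-12 < batch-6; batch-6 < batch-10; batch-10 < batch-14; batch-14 < batch-13; batch-13 < batch-8. Chaining them end to end gives the full order.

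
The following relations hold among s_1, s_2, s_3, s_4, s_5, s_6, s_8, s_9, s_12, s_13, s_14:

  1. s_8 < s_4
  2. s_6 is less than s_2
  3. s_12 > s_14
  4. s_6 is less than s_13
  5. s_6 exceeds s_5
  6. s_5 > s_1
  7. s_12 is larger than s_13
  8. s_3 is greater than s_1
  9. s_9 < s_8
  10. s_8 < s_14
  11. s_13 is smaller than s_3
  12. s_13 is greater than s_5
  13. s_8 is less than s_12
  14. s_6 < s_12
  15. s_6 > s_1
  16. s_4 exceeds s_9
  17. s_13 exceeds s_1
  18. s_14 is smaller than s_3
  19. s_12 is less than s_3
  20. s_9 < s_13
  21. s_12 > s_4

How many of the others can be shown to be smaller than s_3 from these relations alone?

The elements the relations force below s_3 are s_9, s_8, s_1, s_5, s_4, s_6, s_14, s_13, s_12 — no chain reaches any other.
That is 9.

9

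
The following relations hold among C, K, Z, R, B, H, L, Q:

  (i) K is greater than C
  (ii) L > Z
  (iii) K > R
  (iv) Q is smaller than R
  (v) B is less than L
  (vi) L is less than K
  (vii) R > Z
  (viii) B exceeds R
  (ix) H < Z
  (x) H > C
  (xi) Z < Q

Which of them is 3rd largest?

Piecing the relations together gives one ordering: C < H < Z < Q < R < B < L < K.
Counting 3 from the largest end gives B.

B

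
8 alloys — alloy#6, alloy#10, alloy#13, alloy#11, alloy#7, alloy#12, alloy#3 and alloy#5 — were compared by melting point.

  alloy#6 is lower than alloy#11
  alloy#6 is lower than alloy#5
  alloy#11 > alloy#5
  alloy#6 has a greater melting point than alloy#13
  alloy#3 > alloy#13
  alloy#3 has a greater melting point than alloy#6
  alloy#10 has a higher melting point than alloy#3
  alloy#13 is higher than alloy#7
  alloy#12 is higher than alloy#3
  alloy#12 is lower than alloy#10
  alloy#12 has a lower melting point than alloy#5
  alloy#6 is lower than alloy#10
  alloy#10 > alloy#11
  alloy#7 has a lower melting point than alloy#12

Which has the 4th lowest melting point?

alloy#3

Piecing the relations together gives one ordering: alloy#7 < alloy#13 < alloy#6 < alloy#3 < alloy#12 < alloy#5 < alloy#11 < alloy#10.
The 4th smallest is alloy#3.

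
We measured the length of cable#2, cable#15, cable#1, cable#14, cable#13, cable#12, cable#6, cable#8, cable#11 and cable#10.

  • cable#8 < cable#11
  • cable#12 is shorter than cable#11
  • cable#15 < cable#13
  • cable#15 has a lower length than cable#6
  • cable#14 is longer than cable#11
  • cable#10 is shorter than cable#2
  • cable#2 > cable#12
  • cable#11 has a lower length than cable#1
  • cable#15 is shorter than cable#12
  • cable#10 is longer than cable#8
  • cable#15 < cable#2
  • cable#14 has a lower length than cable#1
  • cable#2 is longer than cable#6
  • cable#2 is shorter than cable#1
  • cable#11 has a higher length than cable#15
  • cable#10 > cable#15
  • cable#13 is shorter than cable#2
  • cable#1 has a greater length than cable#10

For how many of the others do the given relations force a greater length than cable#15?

From cable#15 the given relations immediately reach cable#13, cable#12, cable#11, cable#10, cable#6, cable#2.
From those, cable#14, cable#1 — 8 in total.
Nothing else is reachable above cable#15; 8 in all.

8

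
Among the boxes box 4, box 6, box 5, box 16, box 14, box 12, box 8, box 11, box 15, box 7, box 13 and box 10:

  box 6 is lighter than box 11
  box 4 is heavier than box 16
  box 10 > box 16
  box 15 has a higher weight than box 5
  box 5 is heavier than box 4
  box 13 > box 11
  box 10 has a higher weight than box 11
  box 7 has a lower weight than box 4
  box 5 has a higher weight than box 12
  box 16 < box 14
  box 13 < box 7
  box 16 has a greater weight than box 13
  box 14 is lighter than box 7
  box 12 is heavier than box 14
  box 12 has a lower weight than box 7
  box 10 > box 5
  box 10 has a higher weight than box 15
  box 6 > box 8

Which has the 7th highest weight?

box 14

The consecutive relations fix a unique order: box 8 < box 6 < box 11 < box 13 < box 16 < box 14 < box 12 < box 7 < box 4 < box 5 < box 15 < box 10.
The 7th largest is box 14.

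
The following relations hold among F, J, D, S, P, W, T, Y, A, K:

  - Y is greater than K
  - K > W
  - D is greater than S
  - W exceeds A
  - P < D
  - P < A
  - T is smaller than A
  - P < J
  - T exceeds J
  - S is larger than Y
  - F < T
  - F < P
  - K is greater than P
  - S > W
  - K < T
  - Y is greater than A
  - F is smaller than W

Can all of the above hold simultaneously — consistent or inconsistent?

Chaining the given relations yields T < A < W < K, so T < K. But one relation states K < T. These cannot both hold.

inconsistent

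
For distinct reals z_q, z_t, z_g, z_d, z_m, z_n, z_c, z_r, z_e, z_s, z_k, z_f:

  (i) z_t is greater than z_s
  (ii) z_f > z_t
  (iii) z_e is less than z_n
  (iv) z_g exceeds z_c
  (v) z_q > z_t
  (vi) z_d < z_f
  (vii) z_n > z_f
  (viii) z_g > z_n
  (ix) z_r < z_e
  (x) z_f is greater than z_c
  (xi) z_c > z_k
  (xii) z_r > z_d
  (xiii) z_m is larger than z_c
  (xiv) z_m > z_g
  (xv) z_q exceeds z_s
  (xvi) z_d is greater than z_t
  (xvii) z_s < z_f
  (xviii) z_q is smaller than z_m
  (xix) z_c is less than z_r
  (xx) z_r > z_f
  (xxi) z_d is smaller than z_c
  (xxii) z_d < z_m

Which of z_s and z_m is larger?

z_m

z_s < z_t and z_t < z_d give z_s < z_d.
Then z_d < z_c extends the chain to z_c.
With z_c < z_f: z_s < z_t < z_d < z_c < z_f.
With z_f < z_r: z_s < z_t < z_d < z_c < z_f < z_r.
With z_r < z_e: z_s < z_t < z_d < z_c < z_f < z_r < z_e.
Then z_e < z_n extends the chain to z_n.
Then z_n < z_g extends the chain to z_g.
With z_g < z_m: z_s < z_t < z_d < z_c < z_f < z_r < z_e < z_n < z_g < z_m.
So z_s < z_m; z_m is the larger of the two.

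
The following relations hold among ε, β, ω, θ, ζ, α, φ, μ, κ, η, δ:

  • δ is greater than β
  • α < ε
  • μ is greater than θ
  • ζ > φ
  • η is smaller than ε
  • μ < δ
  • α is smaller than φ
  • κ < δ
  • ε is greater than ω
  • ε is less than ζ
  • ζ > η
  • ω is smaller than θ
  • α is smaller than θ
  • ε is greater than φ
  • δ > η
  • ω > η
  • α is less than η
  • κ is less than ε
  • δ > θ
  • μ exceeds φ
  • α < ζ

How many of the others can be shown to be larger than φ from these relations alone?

Directly above φ: ε, ζ, μ.
One step further: δ (4 so far).
Nothing else is reachable above φ; 4 in all.

4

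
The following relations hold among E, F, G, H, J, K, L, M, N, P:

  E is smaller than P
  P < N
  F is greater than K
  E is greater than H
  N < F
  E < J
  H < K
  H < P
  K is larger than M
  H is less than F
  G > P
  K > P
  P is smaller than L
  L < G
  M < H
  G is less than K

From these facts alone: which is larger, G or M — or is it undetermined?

G

M < H and H < E give M < E.
With E < P: M < H < E < P.
With P < G: M < H < E < P < G.
So G is larger.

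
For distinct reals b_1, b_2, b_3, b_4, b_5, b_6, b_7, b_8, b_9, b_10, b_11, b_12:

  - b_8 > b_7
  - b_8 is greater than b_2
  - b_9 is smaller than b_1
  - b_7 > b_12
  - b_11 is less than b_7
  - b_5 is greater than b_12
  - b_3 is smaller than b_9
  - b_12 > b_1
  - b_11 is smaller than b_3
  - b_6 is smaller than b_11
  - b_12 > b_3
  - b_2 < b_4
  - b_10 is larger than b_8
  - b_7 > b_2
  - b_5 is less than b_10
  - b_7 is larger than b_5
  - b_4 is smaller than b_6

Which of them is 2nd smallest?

Chaining the given pairs: b_2 < b_4 < b_6 < b_11 < b_3 < b_9 < b_1 < b_12 < b_5 < b_7 < b_8 < b_10.
Counting 2 from the smallest end gives b_4.

b_4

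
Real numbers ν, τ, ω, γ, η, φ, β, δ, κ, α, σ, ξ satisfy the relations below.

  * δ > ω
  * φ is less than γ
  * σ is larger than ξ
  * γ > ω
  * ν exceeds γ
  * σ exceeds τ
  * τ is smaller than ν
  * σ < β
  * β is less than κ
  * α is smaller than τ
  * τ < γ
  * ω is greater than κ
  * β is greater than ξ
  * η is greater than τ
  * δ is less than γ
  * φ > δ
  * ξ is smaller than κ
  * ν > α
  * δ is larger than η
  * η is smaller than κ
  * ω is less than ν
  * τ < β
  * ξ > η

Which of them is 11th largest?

τ

Piecing the relations together gives one ordering: α < τ < η < ξ < σ < β < κ < ω < δ < φ < γ < ν.
Counting 11 from the largest end gives τ.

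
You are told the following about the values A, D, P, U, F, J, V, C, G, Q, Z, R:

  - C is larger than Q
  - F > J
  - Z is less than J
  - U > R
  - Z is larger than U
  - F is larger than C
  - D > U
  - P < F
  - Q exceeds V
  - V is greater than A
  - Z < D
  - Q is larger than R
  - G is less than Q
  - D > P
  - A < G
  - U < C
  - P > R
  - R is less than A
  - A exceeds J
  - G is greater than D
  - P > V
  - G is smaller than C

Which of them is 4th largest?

Piecing the relations together gives one ordering: R < U < Z < J < A < V < P < D < G < Q < C < F.
The 4th largest is G.

G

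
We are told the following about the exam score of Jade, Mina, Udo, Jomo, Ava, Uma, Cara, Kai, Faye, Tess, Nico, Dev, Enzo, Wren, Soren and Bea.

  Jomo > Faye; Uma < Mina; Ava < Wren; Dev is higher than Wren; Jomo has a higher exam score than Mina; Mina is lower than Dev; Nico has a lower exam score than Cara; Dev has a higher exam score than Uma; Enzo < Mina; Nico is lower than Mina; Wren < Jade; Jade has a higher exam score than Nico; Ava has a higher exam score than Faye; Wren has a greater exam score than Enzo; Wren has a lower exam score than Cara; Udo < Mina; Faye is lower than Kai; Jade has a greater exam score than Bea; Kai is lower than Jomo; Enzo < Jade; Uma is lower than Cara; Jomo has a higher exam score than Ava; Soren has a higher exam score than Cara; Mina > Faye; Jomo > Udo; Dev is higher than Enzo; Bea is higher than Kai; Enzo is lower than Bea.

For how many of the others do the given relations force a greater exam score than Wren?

The elements the relations force above Wren are Cara, Soren, Jade, Dev — no chain reaches any other.
That is 4.

4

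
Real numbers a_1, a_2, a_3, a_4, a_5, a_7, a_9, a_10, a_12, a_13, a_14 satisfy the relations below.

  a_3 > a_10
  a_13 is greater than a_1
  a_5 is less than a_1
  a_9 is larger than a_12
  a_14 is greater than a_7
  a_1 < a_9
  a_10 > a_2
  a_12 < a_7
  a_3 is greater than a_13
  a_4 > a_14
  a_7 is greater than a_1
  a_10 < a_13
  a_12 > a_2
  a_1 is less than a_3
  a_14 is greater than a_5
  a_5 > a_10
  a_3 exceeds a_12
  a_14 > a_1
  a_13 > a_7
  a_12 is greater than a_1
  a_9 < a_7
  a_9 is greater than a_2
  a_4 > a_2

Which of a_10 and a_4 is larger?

The relevant relations are a_10 < a_5; a_5 < a_1; a_1 < a_12; a_12 < a_9; a_9 < a_7; a_7 < a_14; a_14 < a_4.
Chaining these gives a_10 < a_5 < a_1 < a_12 < a_9 < a_7 < a_14 < a_4.
So a_10 < a_4; a_4 is the larger of the two.

a_4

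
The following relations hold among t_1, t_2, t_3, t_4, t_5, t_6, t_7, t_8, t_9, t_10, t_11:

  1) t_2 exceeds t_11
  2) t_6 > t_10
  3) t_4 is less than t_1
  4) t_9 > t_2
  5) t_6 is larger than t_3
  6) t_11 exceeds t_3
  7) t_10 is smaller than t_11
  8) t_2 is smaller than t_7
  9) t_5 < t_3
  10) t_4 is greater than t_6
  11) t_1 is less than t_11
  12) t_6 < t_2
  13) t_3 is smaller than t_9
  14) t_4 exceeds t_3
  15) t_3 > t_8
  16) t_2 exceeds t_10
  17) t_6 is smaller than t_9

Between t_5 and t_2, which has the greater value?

t_2

t_5 < t_3 and t_3 < t_6 give t_5 < t_6.
With t_6 < t_4: t_5 < t_3 < t_6 < t_4.
Then t_4 < t_1 extends the chain to t_1.
With t_1 < t_11: t_5 < t_3 < t_6 < t_4 < t_1 < t_11.
Then t_11 < t_2 extends the chain to t_2.
So t_5 < t_2; t_2 is the larger of the two.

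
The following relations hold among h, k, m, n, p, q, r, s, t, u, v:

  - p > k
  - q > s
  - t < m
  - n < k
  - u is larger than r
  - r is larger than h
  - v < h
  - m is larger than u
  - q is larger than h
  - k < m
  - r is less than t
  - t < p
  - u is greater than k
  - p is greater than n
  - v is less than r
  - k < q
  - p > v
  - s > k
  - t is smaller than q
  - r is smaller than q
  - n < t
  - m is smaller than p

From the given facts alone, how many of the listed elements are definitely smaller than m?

The elements the relations force below m are n, v, h, k, r, t, u — no chain reaches any other.
That is 7.

7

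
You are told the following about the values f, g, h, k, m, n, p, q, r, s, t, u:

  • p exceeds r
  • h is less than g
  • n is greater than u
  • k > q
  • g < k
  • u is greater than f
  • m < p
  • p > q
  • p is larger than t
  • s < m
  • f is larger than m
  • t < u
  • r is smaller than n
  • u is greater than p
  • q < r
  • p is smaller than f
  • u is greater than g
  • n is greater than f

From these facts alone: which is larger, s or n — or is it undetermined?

s < m and m < p give s < p.
Then p < f extends the chain to f.
Then f < u extends the chain to u.
Then u < n extends the chain to n.
So n is larger.

n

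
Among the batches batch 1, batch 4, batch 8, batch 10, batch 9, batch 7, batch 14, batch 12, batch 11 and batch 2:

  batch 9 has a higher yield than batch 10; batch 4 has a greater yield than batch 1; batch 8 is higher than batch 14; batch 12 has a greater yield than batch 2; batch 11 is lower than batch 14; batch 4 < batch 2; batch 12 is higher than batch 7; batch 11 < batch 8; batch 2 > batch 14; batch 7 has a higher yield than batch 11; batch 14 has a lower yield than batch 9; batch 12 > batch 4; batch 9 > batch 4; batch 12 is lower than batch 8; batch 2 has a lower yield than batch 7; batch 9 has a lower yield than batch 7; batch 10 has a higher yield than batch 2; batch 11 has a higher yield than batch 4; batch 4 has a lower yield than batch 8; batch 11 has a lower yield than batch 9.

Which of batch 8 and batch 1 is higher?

Chaining the given relations: batch 1 < batch 4 < batch 11 < batch 14 < batch 2 < batch 10 < batch 9 < batch 7 < batch 12 < batch 8.
So batch 1 < batch 8; batch 8 is the higher of the two.

batch 8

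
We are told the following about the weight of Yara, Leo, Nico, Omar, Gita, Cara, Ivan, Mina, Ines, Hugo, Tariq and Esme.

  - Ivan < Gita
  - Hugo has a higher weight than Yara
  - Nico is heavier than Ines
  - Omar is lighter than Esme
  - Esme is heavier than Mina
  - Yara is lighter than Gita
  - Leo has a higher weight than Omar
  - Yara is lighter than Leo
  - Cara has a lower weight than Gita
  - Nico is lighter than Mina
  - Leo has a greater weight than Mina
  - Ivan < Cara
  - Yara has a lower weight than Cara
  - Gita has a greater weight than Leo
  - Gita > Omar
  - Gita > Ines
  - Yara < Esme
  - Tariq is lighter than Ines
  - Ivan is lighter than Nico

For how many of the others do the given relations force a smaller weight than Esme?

From Esme the given relations immediately reach Yara, Omar, Mina.
From those, Nico — 4 in total.
From those, Ivan, Ines — 6 in total.
From those, Tariq — 7 in total.
No other element is forced below Esme by the given relations, so the count is 7.

7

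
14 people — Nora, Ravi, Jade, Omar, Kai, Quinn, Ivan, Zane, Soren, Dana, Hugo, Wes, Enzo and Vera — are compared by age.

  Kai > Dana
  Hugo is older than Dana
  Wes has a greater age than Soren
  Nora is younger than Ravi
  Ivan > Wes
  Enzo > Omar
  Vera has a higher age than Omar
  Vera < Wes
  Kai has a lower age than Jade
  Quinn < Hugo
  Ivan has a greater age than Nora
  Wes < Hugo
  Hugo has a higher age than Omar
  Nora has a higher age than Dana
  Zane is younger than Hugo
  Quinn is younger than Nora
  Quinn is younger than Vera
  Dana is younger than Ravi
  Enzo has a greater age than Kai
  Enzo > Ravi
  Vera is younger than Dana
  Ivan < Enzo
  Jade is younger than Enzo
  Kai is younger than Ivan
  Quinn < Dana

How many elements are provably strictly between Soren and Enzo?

Chaining upward from Soren reaches: Wes, Ivan, Hugo.
Chaining downward from Enzo reaches: Quinn, Omar, Vera, Wes, Dana, Kai, Nora, Ravi, Ivan, Jade.
Strictly between Soren and Enzo are those in both lists: Wes, Ivan — 2 elements.

2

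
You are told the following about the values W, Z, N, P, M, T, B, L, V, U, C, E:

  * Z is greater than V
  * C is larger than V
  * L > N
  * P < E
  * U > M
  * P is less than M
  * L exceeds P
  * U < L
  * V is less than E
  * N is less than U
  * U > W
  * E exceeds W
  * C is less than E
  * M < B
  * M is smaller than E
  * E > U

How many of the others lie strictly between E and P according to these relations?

The relations place P below E. An element lies strictly between them when it is forced above P and also forced below E.
Above P: {M, U, B, L}. Below E: {W, M, V, N, U, C}.
Intersection: {M, U} — 2.

2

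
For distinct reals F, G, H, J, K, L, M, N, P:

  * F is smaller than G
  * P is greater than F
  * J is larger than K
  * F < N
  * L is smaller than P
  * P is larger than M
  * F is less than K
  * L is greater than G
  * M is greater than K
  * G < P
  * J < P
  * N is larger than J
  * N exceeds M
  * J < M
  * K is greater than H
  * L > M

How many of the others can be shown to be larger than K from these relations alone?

5

The elements the relations force above K are J, M, N, L, P — no chain reaches any other.
That is 5.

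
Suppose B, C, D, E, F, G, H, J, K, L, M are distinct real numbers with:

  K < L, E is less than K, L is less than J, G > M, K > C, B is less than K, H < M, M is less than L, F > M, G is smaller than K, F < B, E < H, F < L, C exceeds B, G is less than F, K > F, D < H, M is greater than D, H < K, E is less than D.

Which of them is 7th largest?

Chaining the given pairs: E < D < H < M < G < F < B < C < K < L < J.
Counting 7 from the largest end gives G.

G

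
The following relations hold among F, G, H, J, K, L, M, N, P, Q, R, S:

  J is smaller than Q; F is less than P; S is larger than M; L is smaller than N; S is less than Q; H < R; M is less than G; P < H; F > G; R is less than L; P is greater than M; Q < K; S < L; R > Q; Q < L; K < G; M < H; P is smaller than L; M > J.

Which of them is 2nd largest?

Piecing the relations together gives one ordering: J < M < S < Q < K < G < F < P < H < R < L < N.
The 2nd largest is L.

L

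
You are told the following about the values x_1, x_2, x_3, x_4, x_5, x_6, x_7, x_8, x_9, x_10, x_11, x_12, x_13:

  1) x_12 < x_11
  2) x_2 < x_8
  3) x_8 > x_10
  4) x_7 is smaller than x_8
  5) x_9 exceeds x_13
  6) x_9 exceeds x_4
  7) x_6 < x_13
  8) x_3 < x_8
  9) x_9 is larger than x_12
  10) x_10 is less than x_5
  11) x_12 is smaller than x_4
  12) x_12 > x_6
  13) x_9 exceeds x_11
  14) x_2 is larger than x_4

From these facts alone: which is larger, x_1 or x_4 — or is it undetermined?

undetermined

Following every chain through x_1: nothing is chained to x_1.
x_4 is not reached, and no chain runs the other way from x_4 to x_1.
So the given relations leave the order of x_1 and x_4 undetermined.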